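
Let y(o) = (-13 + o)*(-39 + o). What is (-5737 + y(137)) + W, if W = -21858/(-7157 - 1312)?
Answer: 18116831/2823 ≈ 6417.6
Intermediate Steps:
y(o) = (-39 + o)*(-13 + o)
W = 7286/2823 (W = -21858/(-8469) = -21858*(-1/8469) = 7286/2823 ≈ 2.5809)
(-5737 + y(137)) + W = (-5737 + (507 + 137² - 52*137)) + 7286/2823 = (-5737 + (507 + 18769 - 7124)) + 7286/2823 = (-5737 + 12152) + 7286/2823 = 6415 + 7286/2823 = 18116831/2823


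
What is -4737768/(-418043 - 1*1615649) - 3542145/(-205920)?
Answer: 136320552265/6979630944 ≈ 19.531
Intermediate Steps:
-4737768/(-418043 - 1*1615649) - 3542145/(-205920) = -4737768/(-418043 - 1615649) - 3542145*(-1/205920) = -4737768/(-2033692) + 236143/13728 = -4737768*(-1/2033692) + 236143/13728 = 1184442/508423 + 236143/13728 = 136320552265/6979630944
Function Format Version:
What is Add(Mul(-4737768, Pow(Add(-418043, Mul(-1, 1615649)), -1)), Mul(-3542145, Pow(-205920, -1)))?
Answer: Rational(136320552265, 6979630944) ≈ 19.531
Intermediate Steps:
Add(Mul(-4737768, Pow(Add(-418043, Mul(-1, 1615649)), -1)), Mul(-3542145, Pow(-205920, -1))) = Add(Mul(-4737768, Pow(Add(-418043, -1615649), -1)), Mul(-3542145, Rational(-1, 205920))) = Add(Mul(-4737768, Pow(-2033692, -1)), Rational(236143, 13728)) = Add(Mul(-4737768, Rational(-1, 2033692)), Rational(236143, 13728)) = Add(Rational(1184442, 508423), Rational(236143, 13728)) = Rational(136320552265, 6979630944)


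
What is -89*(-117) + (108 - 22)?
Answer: 10499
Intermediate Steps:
-89*(-117) + (108 - 22) = 10413 + 86 = 10499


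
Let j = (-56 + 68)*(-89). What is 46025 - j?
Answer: 47093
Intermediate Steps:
j = -1068 (j = 12*(-89) = -1068)
46025 - j = 46025 - 1*(-1068) = 46025 + 1068 = 47093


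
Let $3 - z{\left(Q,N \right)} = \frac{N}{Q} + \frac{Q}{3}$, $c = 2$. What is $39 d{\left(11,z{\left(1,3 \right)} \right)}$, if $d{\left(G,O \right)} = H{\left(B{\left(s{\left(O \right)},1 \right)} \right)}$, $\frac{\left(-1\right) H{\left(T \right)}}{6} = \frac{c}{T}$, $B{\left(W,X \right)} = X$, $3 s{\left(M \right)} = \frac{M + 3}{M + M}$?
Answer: $-468$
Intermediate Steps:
$z{\left(Q,N \right)} = 3 - \frac{Q}{3} - \frac{N}{Q}$ ($z{\left(Q,N \right)} = 3 - \left(\frac{N}{Q} + \frac{Q}{3}\right) = 3 - \left(\frac{Q}{3} + \frac{N}{Q}\right) = 3 - \frac{Q}{3} - \frac{N}{Q}$)
$s{\left(M \right)} = \frac{3 + M}{6 M}$ ($s{\left(M \right)} = \frac{\left(M + 3\right) \frac{1}{M + M}}{3} = \frac{\left(3 + M\right) \frac{1}{2 M}}{3} = \frac{\frac{1}{2} \frac{1}{M} \left(3 + M\right)}{3} = \frac{3 + M}{6 M}$)
$H{\left(T \right)} = - \frac{12}{T}$ ($H{\left(T \right)} = - 6 \frac{2}{T} = - \frac{12}{T}$)
$d{\left(G,O \right)} = -12$ ($d{\left(G,O \right)} = - \frac{12}{1} = \left(-12\right) 1 = -12$)
$39 d{\left(11,z{\left(1,3 \right)} \right)} = 39 \left(-12\right) = -468$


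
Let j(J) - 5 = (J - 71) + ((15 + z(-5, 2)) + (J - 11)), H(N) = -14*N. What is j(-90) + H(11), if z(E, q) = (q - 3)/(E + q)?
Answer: -1187/3 ≈ -395.67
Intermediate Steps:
z(E, q) = (-3 + q)/(E + q)
j(J) = -185/3 + 2*J (j(J) = 5 + ((J - 71) + ((15 + (-3 + 2)/(-5 + 2)) + (J - 11))) = 5 + ((-71 + J) + ((15 - 1/(-3)) + (-11 + J))) = 5 + ((-71 + J) + ((15 - ⅓*(-1)) + (-11 + J))) = 5 + ((-71 + J) + ((15 + ⅓) + (-11 + J))) = 5 + ((-71 + J) + (46/3 + (-11 + J))) = 5 + ((-71 + J) + (13/3 + J)) = 5 + (-200/3 + 2*J) = -185/3 + 2*J)
j(-90) + H(11) = (-185/3 + 2*(-90)) - 14*11 = (-185/3 - 180) - 154 = -725/3 - 154 = -1187/3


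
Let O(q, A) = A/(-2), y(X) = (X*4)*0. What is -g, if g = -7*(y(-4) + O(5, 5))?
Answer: -35/2 ≈ -17.500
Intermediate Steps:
y(X) = 0 (y(X) = (4*X)*0 = 0)
O(q, A) = -A/2 (O(q, A) = A*(-½) = -A/2)
g = 35/2 (g = -7*(0 - ½*5) = -7*(0 - 5/2) = -7*(-5/2) = 35/2 ≈ 17.500)
-g = -1*35/2 = -35/2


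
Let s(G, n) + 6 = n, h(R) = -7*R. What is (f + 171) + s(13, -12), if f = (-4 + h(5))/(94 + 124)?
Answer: 33315/218 ≈ 152.82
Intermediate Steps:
s(G, n) = -6 + n
f = -39/218 (f = (-4 - 7*5)/(94 + 124) = (-4 - 35)/218 = -39*1/218 = -39/218 ≈ -0.17890)
(f + 171) + s(13, -12) = (-39/218 + 171) + (-6 - 12) = 37239/218 - 18 = 33315/218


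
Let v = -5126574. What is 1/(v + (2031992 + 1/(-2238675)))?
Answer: -2238675/6927763358851 ≈ -3.2315e-7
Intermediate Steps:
1/(v + (2031992 + 1/(-2238675))) = 1/(-5126574 + (2031992 + 1/(-2238675))) = 1/(-5126574 + (2031992 - 1/2238675)) = 1/(-5126574 + 4548969690599/2238675) = 1/(-6927763358851/2238675) = -2238675/6927763358851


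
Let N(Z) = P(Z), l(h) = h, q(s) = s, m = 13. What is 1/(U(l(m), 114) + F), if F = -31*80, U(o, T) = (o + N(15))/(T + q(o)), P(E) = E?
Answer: -127/314932 ≈ -0.00040326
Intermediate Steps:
N(Z) = Z
U(o, T) = (15 + o)/(T + o) (U(o, T) = (o + 15)/(T + o) = (15 + o)/(T + o))
F = -2480
1/(U(l(m), 114) + F) = 1/((15 + 13)/(114 + 13) - 2480) = 1/(28/127 - 2480) = 1/(-314932/127) = -127/314932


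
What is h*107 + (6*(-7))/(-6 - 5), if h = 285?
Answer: 335487/11 ≈ 30499.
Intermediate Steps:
h*107 + (6*(-7))/(-6 - 5) = 285*107 + (6*(-7))/(-6 - 5) = 30495 - 42/(-11) = 30495 - 42*(-1/11) = 30495 + 42/11 = 335487/11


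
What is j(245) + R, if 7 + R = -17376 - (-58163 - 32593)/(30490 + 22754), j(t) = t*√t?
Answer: -25706936/1479 + 1715*√5 ≈ -13546.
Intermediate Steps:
j(t) = t^(3/2)
R = -25706936/1479 (R = -7 + (-17376 - (-58163 - 32593)/(30490 + 22754)) = -7 + (-17376 - (-90756)/53244) = -7 + (-17376 - 1*(-2521/1479)) = -7 + (-17376 + 2521/1479) = -7 - 25696583/1479 = -25706936/1479 ≈ -17381.)
j(245) + R = 245^(3/2) - 25706936/1479 = 1715*√5 - 25706936/1479 = -25706936/1479 + 1715*√5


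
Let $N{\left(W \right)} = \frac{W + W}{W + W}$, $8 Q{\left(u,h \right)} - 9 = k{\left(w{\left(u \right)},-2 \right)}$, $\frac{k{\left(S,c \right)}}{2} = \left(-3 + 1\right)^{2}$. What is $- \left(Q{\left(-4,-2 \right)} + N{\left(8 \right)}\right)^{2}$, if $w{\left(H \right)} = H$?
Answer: $- \frac{625}{64} \approx -9.7656$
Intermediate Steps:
$k{\left(S,c \right)} = 8$ ($k{\left(S,c \right)} = 2 \left(-3 + 1\right)^{2} = 2 \left(-2\right)^{2} = 2 \cdot 4 = 8$)
$Q{\left(u,h \right)} = \frac{17}{8}$ ($Q{\left(u,h \right)} = \frac{9}{8} + \frac{1}{8} \cdot 8 = \frac{9}{8} + 1 = \frac{17}{8}$)
$N{\left(W \right)} = 1$ ($N{\left(W \right)} = \frac{2 W}{2 W} = 2 W \frac{1}{2 W} = 1$)
$- \left(Q{\left(-4,-2 \right)} + N{\left(8 \right)}\right)^{2} = - \left(\frac{17}{8} + 1\right)^{2} = - \left(\frac{25}{8}\right)^{2} = \left(-1\right) \frac{625}{64} = - \frac{625}{64}$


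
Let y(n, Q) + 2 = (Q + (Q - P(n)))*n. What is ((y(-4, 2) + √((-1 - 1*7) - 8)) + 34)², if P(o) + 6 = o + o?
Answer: 1584 - 320*I ≈ 1584.0 - 320.0*I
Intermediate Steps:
P(o) = -6 + 2*o (P(o) = -6 + (o + o) = -6 + 2*o)
y(n, Q) = -2 + n*(6 - 2*n + 2*Q) (y(n, Q) = -2 + (Q + (Q - (-6 + 2*n)))*n = -2 + (Q + (Q + (6 - 2*n)))*n = -2 + (Q + (6 + Q - 2*n))*n = -2 + (6 - 2*n + 2*Q)*n = -2 + n*(6 - 2*n + 2*Q))
((y(-4, 2) + √((-1 - 1*7) - 8)) + 34)² = (((-2 - 2*(-4)*(-3 - 4) + 2*2*(-4)) + √((-1 - 1*7) - 8)) + 34)² = (((-2 - 2*(-4)*(-7) - 16) + √((-1 - 7) - 8)) + 34)² = (((-2 - 56 - 16) + √(-8 - 8)) + 34)² = ((-74 + √(-16)) + 34)² = ((-74 + 4*I) + 34)² = (-40 + 4*I)²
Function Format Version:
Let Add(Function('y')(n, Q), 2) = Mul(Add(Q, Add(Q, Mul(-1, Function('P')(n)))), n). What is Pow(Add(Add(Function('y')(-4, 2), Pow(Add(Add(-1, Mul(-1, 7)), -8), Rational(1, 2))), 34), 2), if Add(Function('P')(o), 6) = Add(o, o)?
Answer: Add(1584, Mul(-320, I)) ≈ Add(1584.0, Mul(-320.00, I))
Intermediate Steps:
Function('P')(o) = Add(-6, Mul(2, o)) (Function('P')(o) = Add(-6, Add(o, o)) = Add(-6, Mul(2, o)))
Function('y')(n, Q) = Add(-2, Mul(n, Add(6, Mul(-2, n), Mul(2, Q)))) (Function('y')(n, Q) = Add(-2, Mul(Add(Q, Add(Q, Mul(-1, Add(-6, Mul(2, n))))), n)) = Add(-2, Mul(Add(Q, Add(Q, Add(6, Mul(-2, n)))), n)) = Add(-2, Mul(Add(Q, Add(6, Q, Mul(-2, n))), n)) = Add(-2, Mul(Add(6, Mul(-2, n), Mul(2, Q)), n)) = Add(-2, Mul(n, Add(6, Mul(-2, n), Mul(2, Q)))))
Pow(Add(Add(Function('y')(-4, 2), Pow(Add(Add(-1, Mul(-1, 7)), -8), Rational(1, 2))), 34), 2) = Pow(Add(Add(Add(-2, Mul(-2, -4, Add(-3, -4)), Mul(2, 2, -4)), Pow(Add(Add(-1, Mul(-1, 7)), -8), Rational(1, 2))), 34), 2) = Pow(Add(Add(Add(-2, Mul(-2, -4, -7), -16), Pow(Add(Add(-1, -7), -8), Rational(1, 2))), 34), 2) = Pow(Add(Add(Add(-2, -56, -16), Pow(Add(-8, -8), Rational(1, 2))), 34), 2) = Pow(Add(Add(-74, Pow(-16, Rational(1, 2))), 34), 2) = Pow(Add(Add(-74, Mul(4, I)), 34), 2) = Pow(Add(-40, Mul(4, I)), 2)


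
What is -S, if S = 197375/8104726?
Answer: -197375/8104726 ≈ -0.024353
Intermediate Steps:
S = 197375/8104726 (S = 197375*(1/8104726) = 197375/8104726 ≈ 0.024353)
-S = -1*197375/8104726 = -197375/8104726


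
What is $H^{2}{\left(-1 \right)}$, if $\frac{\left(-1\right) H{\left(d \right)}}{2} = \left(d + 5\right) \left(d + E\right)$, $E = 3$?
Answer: $256$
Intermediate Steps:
$H{\left(d \right)} = - 2 \left(3 + d\right) \left(5 + d\right)$ ($H{\left(d \right)} = - 2 \left(d + 5\right) \left(d + 3\right) = - 2 \left(5 + d\right) \left(3 + d\right) = - 2 \left(3 + d\right) \left(5 + d\right)$)
$H^{2}{\left(-1 \right)} = \left(-30 - -16 - 2 \left(-1\right)^{2}\right)^{2} = \left(-30 + 16 - 2\right)^{2} = \left(-16\right)^{2} = 256$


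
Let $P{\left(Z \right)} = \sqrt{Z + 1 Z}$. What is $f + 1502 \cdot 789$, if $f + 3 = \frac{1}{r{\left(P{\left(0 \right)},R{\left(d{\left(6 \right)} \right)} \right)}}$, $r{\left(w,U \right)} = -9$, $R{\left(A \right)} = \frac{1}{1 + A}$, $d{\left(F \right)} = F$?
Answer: $\frac{10665674}{9} \approx 1.1851 \cdot 10^{6}$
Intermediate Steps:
$P{\left(Z \right)} = \sqrt{2} \sqrt{Z}$ ($P{\left(Z \right)} = \sqrt{Z + Z} = \sqrt{2 Z} = \sqrt{2} \sqrt{Z}$)
$f = - \frac{28}{9}$ ($f = -3 + \frac{1}{-9} = -3 - \frac{1}{9} = - \frac{28}{9} \approx -3.1111$)
$f + 1502 \cdot 789 = - \frac{28}{9} + 1502 \cdot 789 = - \frac{28}{9} + 1185078 = \frac{10665674}{9}$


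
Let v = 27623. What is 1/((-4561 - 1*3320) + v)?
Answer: 1/19742 ≈ 5.0653e-5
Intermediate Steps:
1/((-4561 - 1*3320) + v) = 1/((-4561 - 1*3320) + 27623) = 1/((-4561 - 3320) + 27623) = 1/(-7881 + 27623) = 1/19742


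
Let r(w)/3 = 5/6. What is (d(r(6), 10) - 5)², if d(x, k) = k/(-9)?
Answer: 3025/81 ≈ 37.346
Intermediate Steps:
r(w) = 5/2 (r(w) = 3*(5/6) = 3*(5*(⅙)) = 3*(⅚) = 5/2)
d(x, k) = -k/9 (d(x, k) = k*(-⅑) = -k/9)
(d(r(6), 10) - 5)² = (-⅑*10 - 5)² = (-10/9 - 5)² = (-55/9)² = 3025/81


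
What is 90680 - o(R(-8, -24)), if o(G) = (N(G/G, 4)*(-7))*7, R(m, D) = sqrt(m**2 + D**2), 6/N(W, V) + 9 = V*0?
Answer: 271942/3 ≈ 90647.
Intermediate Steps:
N(W, V) = -2/3 (N(W, V) = 6/(-9 + V*0) = 6/(-9 + 0) = 6/(-9) = 6*(-1/9) = -2/3)
R(m, D) = sqrt(D**2 + m**2)
o(G) = 98/3 (o(G) = -2/3*(-7)*7 = (14/3)*7 = 98/3)
90680 - o(R(-8, -24)) = 90680 - 1*98/3 = 90680 - 98/3 = 271942/3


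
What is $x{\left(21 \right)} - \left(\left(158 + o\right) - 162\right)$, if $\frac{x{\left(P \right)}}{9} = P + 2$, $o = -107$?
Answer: $318$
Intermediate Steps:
$x{\left(P \right)} = 18 + 9 P$ ($x{\left(P \right)} = 9 \left(P + 2\right) = 9 \left(2 + P\right) = 18 + 9 P$)
$x{\left(21 \right)} - \left(\left(158 + o\right) - 162\right) = \left(18 + 9 \cdot 21\right) - \left(\left(158 - 107\right) - 162\right) = \left(18 + 189\right) - \left(51 - 162\right) = 207 - -111 = 207 + 111 = 318$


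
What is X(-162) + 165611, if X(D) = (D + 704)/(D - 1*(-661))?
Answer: 82640431/499 ≈ 1.6561e+5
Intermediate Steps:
X(D) = (704 + D)/(661 + D) (X(D) = (704 + D)/(D + 661) = (704 + D)/(661 + D))
X(-162) + 165611 = (704 - 162)/(661 - 162) + 165611 = 542/499 + 165611 = 82640431/499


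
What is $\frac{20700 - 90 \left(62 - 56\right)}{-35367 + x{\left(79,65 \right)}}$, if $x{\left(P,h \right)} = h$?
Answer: $- \frac{10080}{17651} \approx -0.57107$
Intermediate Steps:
$\frac{20700 - 90 \left(62 - 56\right)}{-35367 + x{\left(79,65 \right)}} = \frac{20700 - 90 \left(62 - 56\right)}{-35367 + 65} = \frac{20700 - 540}{-35302} = \left(20700 - 540\right) \left(- \frac{1}{35302}\right) = 20160 \left(- \frac{1}{35302}\right) = - \frac{10080}{17651}$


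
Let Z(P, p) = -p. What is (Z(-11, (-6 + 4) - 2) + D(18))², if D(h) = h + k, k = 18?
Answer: 1600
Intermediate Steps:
D(h) = 18 + h (D(h) = h + 18 = 18 + h)
(Z(-11, (-6 + 4) - 2) + D(18))² = (-((-6 + 4) - 2) + (18 + 18))² = (-(-2 - 2) + 36)² = (-1*(-4) + 36)² = (4 + 36)² = 40² = 1600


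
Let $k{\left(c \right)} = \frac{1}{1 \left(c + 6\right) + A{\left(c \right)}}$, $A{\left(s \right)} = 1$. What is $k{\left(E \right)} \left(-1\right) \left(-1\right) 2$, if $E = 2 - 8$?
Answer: $2$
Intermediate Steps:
$E = -6$ ($E = 2 - 8 = -6$)
$k{\left(c \right)} = \frac{1}{7 + c}$ ($k{\left(c \right)} = \frac{1}{1 \left(c + 6\right) + 1} = \frac{1}{1 \left(6 + c\right) + 1} = \frac{1}{\left(6 + c\right) + 1} = \frac{1}{7 + c}$)
$k{\left(E \right)} \left(-1\right) \left(-1\right) 2 = \frac{\left(-1\right) \left(-1\right) 2}{7 - 6} = \frac{1 \cdot 2}{1} = 1 \cdot 2 = 2$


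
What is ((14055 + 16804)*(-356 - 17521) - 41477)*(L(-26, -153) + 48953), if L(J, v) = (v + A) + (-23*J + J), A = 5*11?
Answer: -27269262419140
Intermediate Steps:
A = 55
L(J, v) = 55 + v - 22*J (L(J, v) = (v + 55) + (-23*J + J) = (55 + v) - 22*J = 55 + v - 22*J)
((14055 + 16804)*(-356 - 17521) - 41477)*(L(-26, -153) + 48953) = ((14055 + 16804)*(-356 - 17521) - 41477)*((55 - 153 - 22*(-26)) + 48953) = (30859*(-17877) - 41477)*((55 - 153 + 572) + 48953) = (-551666343 - 41477)*(474 + 48953) = -551707820*49427 = -27269262419140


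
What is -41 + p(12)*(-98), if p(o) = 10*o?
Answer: -11801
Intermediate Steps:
-41 + p(12)*(-98) = -41 + (10*12)*(-98) = -41 + 120*(-98) = -41 - 11760 = -11801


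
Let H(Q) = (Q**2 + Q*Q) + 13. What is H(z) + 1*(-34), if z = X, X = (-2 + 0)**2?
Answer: 11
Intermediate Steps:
X = 4 (X = (-2)**2 = 4)
z = 4
H(Q) = 13 + 2*Q**2 (H(Q) = (Q**2 + Q**2) + 13 = 2*Q**2 + 13 = 13 + 2*Q**2)
H(z) + 1*(-34) = (13 + 2*4**2) + 1*(-34) = (13 + 2*16) - 34 = (13 + 32) - 34 = 45 - 34 = 11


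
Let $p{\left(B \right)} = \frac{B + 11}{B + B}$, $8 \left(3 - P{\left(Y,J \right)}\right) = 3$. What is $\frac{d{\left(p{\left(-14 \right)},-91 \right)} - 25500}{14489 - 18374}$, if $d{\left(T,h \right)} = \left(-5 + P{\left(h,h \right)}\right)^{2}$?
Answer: $\frac{1631639}{248640} \approx 6.5623$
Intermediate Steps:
$P{\left(Y,J \right)} = \frac{21}{8}$ ($P{\left(Y,J \right)} = 3 - \frac{3}{8} = \frac{21}{8}$)
$p{\left(B \right)} = \frac{11 + B}{2 B}$
$d{\left(T,h \right)} = \frac{361}{64}$ ($d{\left(T,h \right)} = \left(-5 + \frac{21}{8}\right)^{2} = \left(- \frac{19}{8}\right)^{2} = \frac{361}{64}$)
$\frac{d{\left(p{\left(-14 \right)},-91 \right)} - 25500}{14489 - 18374} = \frac{\frac{361}{64} - 25500}{14489 - 18374} = - \frac{1631639}{64 \left(-3885\right)} = \left(- \frac{1631639}{64}\right) \left(- \frac{1}{3885}\right) = \frac{1631639}{248640}$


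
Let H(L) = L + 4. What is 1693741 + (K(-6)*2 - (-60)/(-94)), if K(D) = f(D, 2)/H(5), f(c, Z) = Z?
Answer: 716452361/423 ≈ 1.6937e+6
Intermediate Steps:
H(L) = 4 + L
K(D) = 2/9 (K(D) = 2/(4 + 5) = 2/9)
1693741 + (K(-6)*2 - (-60)/(-94)) = 1693741 + ((2/9)*2 - (-60)/(-94)) = 1693741 + (4/9 - (-60)*(-1)/94) = 1693741 + (4/9 - 1*30/47) = 1693741 + (4/9 - 30/47) = 1693741 - 82/423 = 716452361/423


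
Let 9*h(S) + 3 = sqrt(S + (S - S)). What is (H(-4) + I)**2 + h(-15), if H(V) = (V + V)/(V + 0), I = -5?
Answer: 26/3 + I*sqrt(15)/9 ≈ 8.6667 + 0.43033*I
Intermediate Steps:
H(V) = 2 (H(V) = (2*V)/V = 2)
h(S) = -1/3 + sqrt(S)/9 (h(S) = -1/3 + sqrt(S + (S - S))/9 = -1/3 + sqrt(S + 0)/9 = -1/3 + sqrt(S)/9)
(H(-4) + I)**2 + h(-15) = (2 - 5)**2 + (-1/3 + sqrt(-15)/9) = (-3)**2 + (-1/3 + (I*sqrt(15))/9) = 9 + (-1/3 + I*sqrt(15)/9) = 26/3 + I*sqrt(15)/9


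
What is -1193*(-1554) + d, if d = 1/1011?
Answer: 1874315143/1011 ≈ 1.8539e+6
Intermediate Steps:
d = 1/1011 ≈ 0.00098912
-1193*(-1554) + d = -1193*(-1554) + 1/1011 = 1853922 + 1/1011 = 1874315143/1011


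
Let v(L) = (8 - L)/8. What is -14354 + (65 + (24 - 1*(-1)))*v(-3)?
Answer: -56921/4 ≈ -14230.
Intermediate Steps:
v(L) = 1 - L/8 (v(L) = (8 - L)*(⅛) = 1 - L/8)
-14354 + (65 + (24 - 1*(-1)))*v(-3) = -14354 + (65 + (24 - 1*(-1)))*(1 - ⅛*(-3)) = -14354 + (65 + (24 + 1))*(1 + 3/8) = -14354 + (65 + 25)*(11/8) = -14354 + 90*(11/8) = -14354 + 495/4 = -56921/4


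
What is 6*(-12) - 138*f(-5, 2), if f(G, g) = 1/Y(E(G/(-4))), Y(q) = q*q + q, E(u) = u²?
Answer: -109128/1025 ≈ -106.47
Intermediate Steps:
Y(q) = q + q² (Y(q) = q² + q = q + q²)
f(G, g) = 16/(G²*(1 + G²/16)) (f(G, g) = 1/((G/(-4))²*(1 + (G/(-4))²)) = 1/((G*(-¼))²*(1 + (G*(-¼))²)) = 1/((-G/4)²*(1 + (-G/4)²)) = 1/((G²/16)*(1 + G²/16)) = 1/(G²*(1 + G²/16)/16) = 16/(G²*(1 + G²/16)))
6*(-12) - 138*f(-5, 2) = 6*(-12) - 35328/((-5)²*(16 + (-5)²)) = -72 - 35328/(25*(16 + 25)) = -72 - 35328/(25*41) = -72 - 138*256/1025 = -72 - 35328/1025 = -109128/1025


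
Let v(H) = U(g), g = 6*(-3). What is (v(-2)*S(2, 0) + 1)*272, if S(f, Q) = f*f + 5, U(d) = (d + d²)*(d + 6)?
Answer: -8988784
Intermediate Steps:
g = -18
U(d) = (6 + d)*(d + d²) (U(d) = (d + d²)*(6 + d) = (6 + d)*(d + d²))
S(f, Q) = 5 + f² (S(f, Q) = f² + 5 = 5 + f²)
v(H) = -3672 (v(H) = -18*(6 + (-18)² + 7*(-18)) = -18*(6 + 324 - 126) = -18*204 = -3672)
(v(-2)*S(2, 0) + 1)*272 = (-3672*(5 + 2²) + 1)*272 = (-3672*(5 + 4) + 1)*272 = (-3672*9 + 1)*272 = (-33048 + 1)*272 = -33047*272 = -8988784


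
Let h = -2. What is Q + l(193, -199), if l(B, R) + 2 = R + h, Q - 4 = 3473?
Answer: 3274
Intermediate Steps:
Q = 3477 (Q = 4 + 3473 = 3477)
l(B, R) = -4 + R (l(B, R) = -2 + (R - 2) = -2 + (-2 + R) = -4 + R)
Q + l(193, -199) = 3477 + (-4 - 199) = 3477 - 203 = 3274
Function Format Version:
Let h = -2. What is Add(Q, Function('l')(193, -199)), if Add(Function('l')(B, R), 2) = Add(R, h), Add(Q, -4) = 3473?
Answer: 3274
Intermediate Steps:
Q = 3477 (Q = Add(4, 3473) = 3477)
Function('l')(B, R) = Add(-4, R) (Function('l')(B, R) = Add(-2, Add(R, -2)) = Add(-2, Add(-2, R)) = Add(-4, R))
Add(Q, Function('l')(193, -199)) = Add(3477, Add(-4, -199)) = Add(3477, -203) = 3274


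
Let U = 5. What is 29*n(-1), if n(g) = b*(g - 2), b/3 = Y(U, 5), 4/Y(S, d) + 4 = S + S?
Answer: -174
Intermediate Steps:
Y(S, d) = 4/(-4 + 2*S) (Y(S, d) = 4/(-4 + (S + S)) = 4/(-4 + 2*S))
b = 2 (b = 3*(2/(-2 + 5)) = 3*(2/3) = 2)
n(g) = -4 + 2*g (n(g) = 2*(g - 2) = 2*(-2 + g) = -4 + 2*g)
29*n(-1) = 29*(-4 + 2*(-1)) = 29*(-4 - 2) = 29*(-6) = -174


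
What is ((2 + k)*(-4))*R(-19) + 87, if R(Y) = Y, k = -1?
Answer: 163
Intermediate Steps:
((2 + k)*(-4))*R(-19) + 87 = ((2 - 1)*(-4))*(-19) + 87 = (1*(-4))*(-19) + 87 = -4*(-19) + 87 = 76 + 87 = 163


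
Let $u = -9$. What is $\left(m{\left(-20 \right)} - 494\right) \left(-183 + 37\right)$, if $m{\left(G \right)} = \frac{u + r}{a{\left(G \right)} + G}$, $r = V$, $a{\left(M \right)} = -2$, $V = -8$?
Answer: $\frac{792123}{11} \approx 72011.0$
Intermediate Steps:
$r = -8$
$m{\left(G \right)} = - \frac{17}{-2 + G}$ ($m{\left(G \right)} = \frac{-9 - 8}{-2 + G} = - \frac{17}{-2 + G}$)
$\left(m{\left(-20 \right)} - 494\right) \left(-183 + 37\right) = \left(- \frac{17}{-2 - 20} - 494\right) \left(-183 + 37\right) = \left(- \frac{17}{-22} - 494\right) \left(-146\right) = \left(\left(-17\right) \left(- \frac{1}{22}\right) - 494\right) \left(-146\right) = \left(\frac{17}{22} - 494\right) \left(-146\right) = \left(- \frac{10851}{22}\right) \left(-146\right) = \frac{792123}{11}$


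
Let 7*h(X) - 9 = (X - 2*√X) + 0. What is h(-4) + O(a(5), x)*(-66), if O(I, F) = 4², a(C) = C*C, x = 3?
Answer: -7387/7 - 4*I/7 ≈ -1055.3 - 0.57143*I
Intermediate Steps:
h(X) = 9/7 - 2*√X/7 + X/7 (h(X) = 9/7 + ((X - 2*√X) + 0)/7 = 9/7 + (X - 2*√X)/7 = 9/7 + (-2*√X/7 + X/7) = 9/7 - 2*√X/7 + X/7)
a(C) = C²
O(I, F) = 16
h(-4) + O(a(5), x)*(-66) = (9/7 - 4*I/7 + (⅐)*(-4)) + 16*(-66) = (9/7 - 4*I/7 - 4/7) - 1056 = (5/7 - 4*I/7) - 1056 = -7387/7 - 4*I/7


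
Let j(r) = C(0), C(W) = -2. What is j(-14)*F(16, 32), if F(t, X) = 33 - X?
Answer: -2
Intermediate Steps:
j(r) = -2
j(-14)*F(16, 32) = -2*(33 - 1*32) = -2*(33 - 32) = -2*1 = -2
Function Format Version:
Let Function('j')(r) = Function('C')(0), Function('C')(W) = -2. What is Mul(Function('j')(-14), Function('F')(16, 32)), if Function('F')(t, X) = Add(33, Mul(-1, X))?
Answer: -2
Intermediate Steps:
Function('j')(r) = -2
Mul(Function('j')(-14), Function('F')(16, 32)) = Mul(-2, Add(33, Mul(-1, 32))) = Mul(-2, Add(33, -32)) = Mul(-2, 1) = -2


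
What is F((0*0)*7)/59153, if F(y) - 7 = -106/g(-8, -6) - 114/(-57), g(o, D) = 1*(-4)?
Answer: 71/118306 ≈ 0.00060014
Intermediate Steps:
g(o, D) = -4
F(y) = 71/2 (F(y) = 7 + (-106/(-4) - 114/(-57)) = 7 + (-106*(-¼) - 114*(-1/57)) = 7 + (53/2 + 2) = 7 + 57/2 = 71/2)
F((0*0)*7)/59153 = (71/2)/59153 = (71/2)*(1/59153) = 71/118306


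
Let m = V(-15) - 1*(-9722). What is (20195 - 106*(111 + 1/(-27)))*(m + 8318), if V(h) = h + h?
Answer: 4100678890/27 ≈ 1.5188e+8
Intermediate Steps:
V(h) = 2*h
m = 9692 (m = 2*(-15) - 1*(-9722) = -30 + 9722 = 9692)
(20195 - 106*(111 + 1/(-27)))*(m + 8318) = (20195 - 106*(111 + 1/(-27)))*(9692 + 8318) = (20195 - 106*(111 - 1/27))*18010 = (20195 - 106*2996/27)*18010 = (20195 - 317576/27)*18010 = (227689/27)*18010 = 4100678890/27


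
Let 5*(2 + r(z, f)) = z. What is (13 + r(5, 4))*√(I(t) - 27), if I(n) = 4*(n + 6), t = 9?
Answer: 12*√33 ≈ 68.935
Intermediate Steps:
I(n) = 24 + 4*n (I(n) = 4*(6 + n) = 24 + 4*n)
r(z, f) = -2 + z/5
(13 + r(5, 4))*√(I(t) - 27) = (13 + (-2 + (⅕)*5))*√((24 + 4*9) - 27) = (13 + (-2 + 1))*√((24 + 36) - 27) = (13 - 1)*√(60 - 27) = 12*√33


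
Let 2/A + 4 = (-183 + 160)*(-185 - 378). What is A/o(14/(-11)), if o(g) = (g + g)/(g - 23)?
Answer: 89/60410 ≈ 0.0014733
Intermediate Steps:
o(g) = 2*g/(-23 + g) (o(g) = (2*g)/(-23 + g) = 2*g/(-23 + g))
A = 2/12945 (A = 2/(-4 + (-183 + 160)*(-185 - 378)) = 2/(-4 - 23*(-563)) = 2/(-4 + 12949) = 2/12945 ≈ 0.00015450)
A/o(14/(-11)) = 2/(12945*((2*(14/(-11))/(-23 + 14/(-11))))) = 2/(12945*((2*(14*(-1/11))/(-23 + 14*(-1/11))))) = 2/(12945*((2*(-14/11)/(-23 - 14/11)))) = 2/(12945*((2*(-14/11)/(-267/11)))) = 2/(12945*((2*(-14/11)*(-11/267)))) = 2/(12945*(28/267)) = (2/12945)*(267/28) = 89/60410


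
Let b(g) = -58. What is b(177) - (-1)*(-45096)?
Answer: -45154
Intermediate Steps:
b(177) - (-1)*(-45096) = -58 - (-1)*(-45096) = -58 - 1*45096 = -58 - 45096 = -45154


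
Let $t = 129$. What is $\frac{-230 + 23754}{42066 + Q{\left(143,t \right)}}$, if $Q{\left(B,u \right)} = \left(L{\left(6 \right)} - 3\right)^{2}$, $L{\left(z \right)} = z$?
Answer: $\frac{23524}{42075} \approx 0.5591$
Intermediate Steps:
$Q{\left(B,u \right)} = 9$ ($Q{\left(B,u \right)} = \left(6 - 3\right)^{2} = 3^{2} = 9$)
$\frac{-230 + 23754}{42066 + Q{\left(143,t \right)}} = \frac{-230 + 23754}{42066 + 9} = \frac{23524}{42075}$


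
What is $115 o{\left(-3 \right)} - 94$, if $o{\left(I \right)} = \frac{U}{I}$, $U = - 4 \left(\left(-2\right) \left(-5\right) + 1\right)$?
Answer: $\frac{4778}{3} \approx 1592.7$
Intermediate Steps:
$U = -44$ ($U = - 4 \left(10 + 1\right) = \left(-4\right) 11 = -44$)
$o{\left(I \right)} = - \frac{44}{I}$
$115 o{\left(-3 \right)} - 94 = 115 \left(- \frac{44}{-3}\right) - 94 = 115 \left(\left(-44\right) \left(- \frac{1}{3}\right)\right) - 94 = 115 \cdot \frac{44}{3} - 94 = \frac{5060}{3} - 94 = \frac{4778}{3}$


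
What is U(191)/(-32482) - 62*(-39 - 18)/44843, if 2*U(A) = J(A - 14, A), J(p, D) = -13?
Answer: 230165735/2913180652 ≈ 0.079008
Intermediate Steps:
U(A) = -13/2 (U(A) = (1/2)*(-13) = -13/2)
U(191)/(-32482) - 62*(-39 - 18)/44843 = -13/2/(-32482) - 62*(-39 - 18)/44843 = -13/2*(-1/32482) - 62*(-57)*(1/44843) = 13/64964 + 3534*(1/44843) = 13/64964 + 3534/44843 = 230165735/2913180652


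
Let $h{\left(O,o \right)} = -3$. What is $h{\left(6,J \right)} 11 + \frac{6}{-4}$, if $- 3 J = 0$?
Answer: $- \frac{69}{2} \approx -34.5$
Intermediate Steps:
$J = 0$ ($J = \left(- \frac{1}{3}\right) 0 = 0$)
$h{\left(6,J \right)} 11 + \frac{6}{-4} = \left(-3\right) 11 + \frac{6}{-4} = -33 + 6 \left(- \frac{1}{4}\right) = -33 - \frac{3}{2} = - \frac{69}{2}$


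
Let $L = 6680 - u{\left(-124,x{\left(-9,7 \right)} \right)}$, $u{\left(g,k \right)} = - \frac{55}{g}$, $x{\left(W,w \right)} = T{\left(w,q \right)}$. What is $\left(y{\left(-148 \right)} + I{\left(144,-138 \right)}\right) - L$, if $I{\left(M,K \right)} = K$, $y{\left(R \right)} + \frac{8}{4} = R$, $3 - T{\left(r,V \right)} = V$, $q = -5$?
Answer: $- \frac{863977}{124} \approx -6967.6$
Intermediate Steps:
$T{\left(r,V \right)} = 3 - V$
$y{\left(R \right)} = -2 + R$
$x{\left(W,w \right)} = 8$ ($x{\left(W,w \right)} = 3 - -5 = 3 + 5 = 8$)
$L = \frac{828265}{124}$ ($L = 6680 - - \frac{55}{-124} = 6680 - \left(-55\right) \left(- \frac{1}{124}\right) = 6680 - \frac{55}{124} = \frac{828265}{124} \approx 6679.6$)
$\left(y{\left(-148 \right)} + I{\left(144,-138 \right)}\right) - L = \left(\left(-2 - 148\right) - 138\right) - \frac{828265}{124} = \left(-150 - 138\right) - \frac{828265}{124} = -288 - \frac{828265}{124} = - \frac{863977}{124}$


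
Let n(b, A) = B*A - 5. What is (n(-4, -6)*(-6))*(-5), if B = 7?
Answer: -1410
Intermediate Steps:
n(b, A) = -5 + 7*A (n(b, A) = 7*A - 5 = -5 + 7*A)
(n(-4, -6)*(-6))*(-5) = ((-5 + 7*(-6))*(-6))*(-5) = ((-5 - 42)*(-6))*(-5) = -47*(-6)*(-5) = 282*(-5) = -1410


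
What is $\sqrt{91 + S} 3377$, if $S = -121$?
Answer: $3377 i \sqrt{30} \approx 18497.0 i$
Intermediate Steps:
$\sqrt{91 + S} 3377 = \sqrt{91 - 121} \cdot 3377 = \sqrt{-30} \cdot 3377 = i \sqrt{30} \cdot 3377 = 3377 i \sqrt{30}$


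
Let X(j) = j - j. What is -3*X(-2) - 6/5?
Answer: -6/5 ≈ -1.2000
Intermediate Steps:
X(j) = 0
-3*X(-2) - 6/5 = -3*0 - 6/5 = 0 - 6*1/5 = 0 - 6/5 = -6/5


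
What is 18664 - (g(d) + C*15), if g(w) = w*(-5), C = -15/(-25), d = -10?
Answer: 18605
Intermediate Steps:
C = ⅗ (C = -15*(-1/25) = ⅗ ≈ 0.60000)
g(w) = -5*w
18664 - (g(d) + C*15) = 18664 - (-5*(-10) + (⅗)*15) = 18664 - (50 + 9) = 18664 - 1*59 = 18664 - 59 = 18605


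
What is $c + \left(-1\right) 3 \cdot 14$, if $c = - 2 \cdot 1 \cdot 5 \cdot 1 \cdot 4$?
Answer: $-82$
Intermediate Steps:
$c = -40$ ($c = - 2 \cdot 5 \cdot 1 \cdot 4 = \left(-2\right) 5 \cdot 4 = \left(-10\right) 4 = -40$)
$c + \left(-1\right) 3 \cdot 14 = -40 + \left(-1\right) 3 \cdot 14 = -40 - 42 = -82$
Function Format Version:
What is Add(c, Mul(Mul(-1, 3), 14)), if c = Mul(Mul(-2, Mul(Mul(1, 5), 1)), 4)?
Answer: -82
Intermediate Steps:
c = -40 (c = Mul(Mul(-2, Mul(5, 1)), 4) = Mul(Mul(-2, 5), 4) = Mul(-10, 4) = -40)
Add(c, Mul(Mul(-1, 3), 14)) = Add(-40, Mul(Mul(-1, 3), 14)) = Add(-40, Mul(-3, 14)) = Add(-40, -42) = -82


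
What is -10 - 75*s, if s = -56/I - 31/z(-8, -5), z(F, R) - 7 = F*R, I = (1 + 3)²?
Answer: 28385/94 ≈ 301.97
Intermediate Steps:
I = 16 (I = 4² = 16)
z(F, R) = 7 + F*R
s = -391/94 (s = -56/16 - 31/(7 - 8*(-5)) = -56*1/16 - 31/(7 + 40) = -7/2 - 31/47 = -391/94 ≈ -4.1596)
-10 - 75*s = -10 - 75*(-391/94) = -10 + 29325/94 = 28385/94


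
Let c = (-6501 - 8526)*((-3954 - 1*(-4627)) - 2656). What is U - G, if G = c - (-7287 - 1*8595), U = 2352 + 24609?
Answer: -29787462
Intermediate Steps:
c = 29798541 (c = -15027*((-3954 + 4627) - 2656) = -15027*(673 - 2656) = -15027*(-1983) = 29798541)
U = 26961
G = 29814423 (G = 29798541 - (-7287 - 1*8595) = 29798541 - (-7287 - 8595) = 29798541 - 1*(-15882) = 29798541 + 15882 = 29814423)
U - G = 26961 - 1*29814423 = 26961 - 29814423 = -29787462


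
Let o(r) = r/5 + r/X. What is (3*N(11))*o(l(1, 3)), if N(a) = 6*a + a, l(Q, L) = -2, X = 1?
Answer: -2772/5 ≈ -554.40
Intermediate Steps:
o(r) = 6*r/5 (o(r) = r/5 + r/1 = r*(⅕) + r*1 = r/5 + r = 6*r/5)
N(a) = 7*a
(3*N(11))*o(l(1, 3)) = (3*(7*11))*((6/5)*(-2)) = (3*77)*(-12/5) = 231*(-12/5) = -2772/5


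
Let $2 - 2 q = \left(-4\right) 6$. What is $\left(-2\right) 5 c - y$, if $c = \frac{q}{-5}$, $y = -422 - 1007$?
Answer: $1455$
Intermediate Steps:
$q = 13$ ($q = 1 - \frac{\left(-4\right) 6}{2} = 1 - -12 = 1 + 12 = 13$)
$y = -1429$
$c = - \frac{13}{5}$ ($c = \frac{13}{-5} = 13 \left(- \frac{1}{5}\right) = - \frac{13}{5} \approx -2.6$)
$\left(-2\right) 5 c - y = \left(-2\right) 5 \left(- \frac{13}{5}\right) - -1429 = \left(-10\right) \left(- \frac{13}{5}\right) + 1429 = 26 + 1429 = 1455$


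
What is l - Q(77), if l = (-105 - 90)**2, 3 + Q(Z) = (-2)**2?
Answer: 38024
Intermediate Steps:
Q(Z) = 1 (Q(Z) = -3 + (-2)**2 = -3 + 4 = 1)
l = 38025 (l = (-195)**2 = 38025)
l - Q(77) = 38025 - 1*1 = 38025 - 1 = 38024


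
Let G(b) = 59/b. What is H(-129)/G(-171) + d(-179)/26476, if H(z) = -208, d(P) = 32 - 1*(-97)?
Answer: 941705979/1562084 ≈ 602.85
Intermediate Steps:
d(P) = 129 (d(P) = 32 + 97 = 129)
H(-129)/G(-171) + d(-179)/26476 = -208/(59/(-171)) + 129/26476 = -208/(59*(-1/171)) + 129*(1/26476) = -208/(-59/171) + 129/26476 = -208*(-171/59) + 129/26476 = 35568/59 + 129/26476 = 941705979/1562084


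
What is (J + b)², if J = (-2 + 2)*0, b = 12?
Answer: 144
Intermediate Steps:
J = 0 (J = 0*0 = 0)
(J + b)² = (0 + 12)² = 12² = 144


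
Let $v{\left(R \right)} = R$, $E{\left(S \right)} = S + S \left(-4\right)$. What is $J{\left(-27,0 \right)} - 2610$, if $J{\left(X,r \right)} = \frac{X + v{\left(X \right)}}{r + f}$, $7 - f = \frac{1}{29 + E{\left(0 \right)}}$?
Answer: $- \frac{264393}{101} \approx -2617.8$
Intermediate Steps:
$E{\left(S \right)} = - 3 S$ ($E{\left(S \right)} = S - 4 S = - 3 S$)
$f = \frac{202}{29}$ ($f = 7 - \frac{1}{29 - 0} = 7 - \frac{1}{29 + 0} = 7 - \frac{1}{29} = \frac{202}{29} \approx 6.9655$)
$J{\left(X,r \right)} = \frac{2 X}{\frac{202}{29} + r}$ ($J{\left(X,r \right)} = \frac{X + X}{r + \frac{202}{29}} = \frac{2 X}{\frac{202}{29} + r}$)
$J{\left(-27,0 \right)} - 2610 = 58 \left(-27\right) \frac{1}{202 + 29 \cdot 0} - 2610 = 58 \left(-27\right) \frac{1}{202 + 0} - 2610 = 58 \left(-27\right) \frac{1}{202} - 2610 = - \frac{783}{101} - 2610 = - \frac{264393}{101}$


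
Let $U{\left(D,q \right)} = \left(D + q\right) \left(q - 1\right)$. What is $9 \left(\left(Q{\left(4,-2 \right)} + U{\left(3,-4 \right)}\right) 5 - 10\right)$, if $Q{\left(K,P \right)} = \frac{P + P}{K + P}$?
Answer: $45$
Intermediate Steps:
$U{\left(D,q \right)} = \left(-1 + q\right) \left(D + q\right)$ ($U{\left(D,q \right)} = \left(D + q\right) \left(-1 + q\right) = \left(-1 + q\right) \left(D + q\right)$)
$Q{\left(K,P \right)} = \frac{2 P}{K + P}$
$9 \left(\left(Q{\left(4,-2 \right)} + U{\left(3,-4 \right)}\right) 5 - 10\right) = 9 \left(\left(2 \left(-2\right) \frac{1}{4 - 2} + \left(\left(-4\right)^{2} - 3 - -4 + 3 \left(-4\right)\right)\right) 5 - 10\right) = 9 \left(\left(2 \left(-2\right) \frac{1}{2} + \left(16 - 3 + 4 - 12\right)\right) 5 - 10\right) = 9 \left(\left(2 \left(-2\right) \frac{1}{2} + 5\right) 5 - 10\right) = 9 \left(\left(-2 + 5\right) 5 - 10\right) = 9 \left(3 \cdot 5 - 10\right) = 9 \left(15 - 10\right) = 9 \cdot 5 = 45$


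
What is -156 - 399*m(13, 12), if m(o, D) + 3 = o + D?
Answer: -8934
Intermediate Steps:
m(o, D) = -3 + D + o (m(o, D) = -3 + (o + D) = -3 + (D + o) = -3 + D + o)
-156 - 399*m(13, 12) = -156 - 399*(-3 + 12 + 13) = -156 - 399*22 = -156 - 8778 = -8934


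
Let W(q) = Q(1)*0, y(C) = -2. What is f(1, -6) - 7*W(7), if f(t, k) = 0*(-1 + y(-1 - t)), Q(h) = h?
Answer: 0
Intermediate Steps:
W(q) = 0 (W(q) = 1*0 = 0)
f(t, k) = 0 (f(t, k) = 0*(-1 - 2) = 0*(-3) = 0)
f(1, -6) - 7*W(7) = 0 - 7*0 = 0 + 0 = 0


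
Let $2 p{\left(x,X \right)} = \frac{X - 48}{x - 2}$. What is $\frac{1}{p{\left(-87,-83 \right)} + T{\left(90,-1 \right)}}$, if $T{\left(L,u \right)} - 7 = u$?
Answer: $\frac{178}{1199} \approx 0.14846$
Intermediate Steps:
$p{\left(x,X \right)} = \frac{-48 + X}{2 \left(-2 + x\right)}$ ($p{\left(x,X \right)} = \frac{\left(X - 48\right) \frac{1}{x - 2}}{2} = \frac{\left(-48 + X\right) \frac{1}{-2 + x}}{2} = \frac{\frac{1}{-2 + x} \left(-48 + X\right)}{2} = \frac{-48 + X}{2 \left(-2 + x\right)}$)
$T{\left(L,u \right)} = 7 + u$
$\frac{1}{p{\left(-87,-83 \right)} + T{\left(90,-1 \right)}} = \frac{1}{\frac{-48 - 83}{2 \left(-2 - 87\right)} + \left(7 - 1\right)} = \frac{1}{\frac{1}{2} \frac{1}{-89} \left(-131\right) + 6} = \frac{1}{\frac{1}{2} \left(- \frac{1}{89}\right) \left(-131\right) + 6} = \frac{1}{\frac{131}{178} + 6} = \frac{1}{\frac{1199}{178}} = \frac{178}{1199}$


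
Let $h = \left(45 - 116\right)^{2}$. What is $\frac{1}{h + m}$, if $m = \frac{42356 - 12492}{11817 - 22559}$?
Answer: $\frac{5371}{27060279} \approx 0.00019848$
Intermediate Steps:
$h = 5041$ ($h = \left(-71\right)^{2} = 5041$)
$m = - \frac{14932}{5371}$ ($m = \frac{29864}{-10742} = 29864 \left(- \frac{1}{10742}\right) = - \frac{14932}{5371} \approx -2.7801$)
$\frac{1}{h + m} = \frac{1}{5041 - \frac{14932}{5371}} = \frac{1}{\frac{27060279}{5371}} = \frac{5371}{27060279}$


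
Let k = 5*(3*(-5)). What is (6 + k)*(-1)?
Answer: 69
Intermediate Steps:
k = -75 (k = 5*(-15) = -75)
(6 + k)*(-1) = (6 - 75)*(-1) = -69*(-1) = 69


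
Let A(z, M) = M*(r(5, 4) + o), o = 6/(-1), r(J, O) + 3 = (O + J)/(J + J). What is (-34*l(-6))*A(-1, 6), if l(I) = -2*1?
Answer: -16524/5 ≈ -3304.8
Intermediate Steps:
l(I) = -2
r(J, O) = -3 + (J + O)/(2*J) (r(J, O) = -3 + (O + J)/(J + J) = -3 + (J + O)/((2*J)) = -3 + (J + O)*(1/(2*J)) = -3 + (J + O)/(2*J))
o = -6 (o = 6*(-1) = -6)
A(z, M) = -81*M/10 (A(z, M) = M*((½)*(4 - 5*5)/5 - 6) = M*((½)*(⅕)*(4 - 25) - 6) = M*((½)*(⅕)*(-21) - 6) = M*(-21/10 - 6) = M*(-81/10) = -81*M/10)
(-34*l(-6))*A(-1, 6) = (-34*(-2))*(-81/10*6) = 68*(-243/5) = -16524/5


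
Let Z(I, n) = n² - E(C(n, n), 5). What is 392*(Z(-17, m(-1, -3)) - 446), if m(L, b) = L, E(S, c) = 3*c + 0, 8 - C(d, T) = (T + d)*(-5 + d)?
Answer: -180320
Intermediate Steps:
C(d, T) = 8 - (-5 + d)*(T + d) (C(d, T) = 8 - (T + d)*(-5 + d) = 8 - (-5 + d)*(T + d))
E(S, c) = 3*c
Z(I, n) = -15 + n² (Z(I, n) = n² - 3*5 = n² - 1*15 = n² - 15 = -15 + n²)
392*(Z(-17, m(-1, -3)) - 446) = 392*((-15 + (-1)²) - 446) = 392*((-15 + 1) - 446) = 392*(-14 - 446) = 392*(-460) = -180320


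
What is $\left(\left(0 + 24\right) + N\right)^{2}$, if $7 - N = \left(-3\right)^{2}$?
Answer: $484$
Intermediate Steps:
$N = -2$ ($N = 7 - \left(-3\right)^{2} = 7 - 9 = -2$)
$\left(\left(0 + 24\right) + N\right)^{2} = \left(\left(0 + 24\right) - 2\right)^{2} = \left(24 - 2\right)^{2} = 22^{2} = 484$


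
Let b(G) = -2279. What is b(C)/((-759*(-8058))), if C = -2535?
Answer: -2279/6116022 ≈ -0.00037263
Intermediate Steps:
b(C)/((-759*(-8058))) = -2279/((-759*(-8058))) = -2279/6116022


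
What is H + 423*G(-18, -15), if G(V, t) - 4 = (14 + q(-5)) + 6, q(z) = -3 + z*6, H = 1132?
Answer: -2675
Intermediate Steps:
q(z) = -3 + 6*z
G(V, t) = -9 (G(V, t) = 4 + ((14 + (-3 + 6*(-5))) + 6) = 4 + ((14 + (-3 - 30)) + 6) = 4 + ((14 - 33) + 6) = 4 + (-19 + 6) = 4 - 13 = -9)
H + 423*G(-18, -15) = 1132 + 423*(-9) = 1132 - 3807 = -2675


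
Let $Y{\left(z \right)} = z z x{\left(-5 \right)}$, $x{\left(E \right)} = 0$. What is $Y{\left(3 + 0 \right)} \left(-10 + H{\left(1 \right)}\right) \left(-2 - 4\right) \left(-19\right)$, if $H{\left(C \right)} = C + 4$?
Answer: $0$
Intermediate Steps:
$H{\left(C \right)} = 4 + C$
$Y{\left(z \right)} = 0$ ($Y{\left(z \right)} = z z 0 = z^{2} \cdot 0 = 0$)
$Y{\left(3 + 0 \right)} \left(-10 + H{\left(1 \right)}\right) \left(-2 - 4\right) \left(-19\right) = 0 \left(-10 + \left(4 + 1\right)\right) \left(-2 - 4\right) \left(-19\right) = 0 \left(-10 + 5\right) \left(-6\right) \left(-19\right) = 0 \left(\left(-5\right) \left(-6\right)\right) \left(-19\right) = 0 \cdot 30 \left(-19\right) = 0 \left(-19\right) = 0$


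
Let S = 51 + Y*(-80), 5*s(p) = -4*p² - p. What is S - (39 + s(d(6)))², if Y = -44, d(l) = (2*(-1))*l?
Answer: -46886/25 ≈ -1875.4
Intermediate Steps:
d(l) = -2*l
s(p) = -4*p²/5 - p/5 (s(p) = (-4*p² - p)/5 = (-p - 4*p²)/5 = -4*p²/5 - p/5)
S = 3571 (S = 51 - 44*(-80) = 51 + 3520 = 3571)
S - (39 + s(d(6)))² = 3571 - (39 - (-2*6)*(1 + 4*(-2*6))/5)² = 3571 - (39 - ⅕*(-12)*(1 + 4*(-12)))² = 3571 - (39 - ⅕*(-12)*(1 - 48))² = 3571 - (39 - ⅕*(-12)*(-47))² = 3571 - (39 - 564/5)² = 3571 - (-369/5)² = 3571 - 1*136161/25 = 3571 - 136161/25 = -46886/25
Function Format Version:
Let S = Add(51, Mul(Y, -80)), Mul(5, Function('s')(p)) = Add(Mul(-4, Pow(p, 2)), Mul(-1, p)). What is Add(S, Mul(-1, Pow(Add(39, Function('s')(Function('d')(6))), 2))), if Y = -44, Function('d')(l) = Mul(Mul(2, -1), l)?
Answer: Rational(-46886, 25) ≈ -1875.4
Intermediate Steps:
Function('d')(l) = Mul(-2, l)
Function('s')(p) = Add(Mul(Rational(-4, 5), Pow(p, 2)), Mul(Rational(-1, 5), p)) (Function('s')(p) = Mul(Rational(1, 5), Add(Mul(-4, Pow(p, 2)), Mul(-1, p))) = Mul(Rational(1, 5), Add(Mul(-1, p), Mul(-4, Pow(p, 2)))) = Add(Mul(Rational(-4, 5), Pow(p, 2)), Mul(Rational(-1, 5), p)))
S = 3571 (S = Add(51, Mul(-44, -80)) = Add(51, 3520) = 3571)
Add(S, Mul(-1, Pow(Add(39, Function('s')(Function('d')(6))), 2))) = Add(3571, Mul(-1, Pow(Add(39, Mul(Rational(-1, 5), Mul(-2, 6), Add(1, Mul(4, Mul(-2, 6))))), 2))) = Add(3571, Mul(-1, Pow(Add(39, Mul(Rational(-1, 5), -12, Add(1, Mul(4, -12)))), 2))) = Add(3571, Mul(-1, Pow(Add(39, Mul(Rational(-1, 5), -12, Add(1, -48))), 2))) = Add(3571, Mul(-1, Pow(Add(39, Mul(Rational(-1, 5), -12, -47)), 2))) = Add(3571, Mul(-1, Pow(Add(39, Rational(-564, 5)), 2))) = Add(3571, Mul(-1, Pow(Rational(-369, 5), 2))) = Add(3571, Mul(-1, Rational(136161, 25))) = Add(3571, Rational(-136161, 25)) = Rational(-46886, 25)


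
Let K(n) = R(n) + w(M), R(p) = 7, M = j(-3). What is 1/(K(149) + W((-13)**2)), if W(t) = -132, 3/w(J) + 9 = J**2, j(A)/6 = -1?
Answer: -9/1124 ≈ -0.0080071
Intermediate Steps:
j(A) = -6 (j(A) = 6*(-1) = -6)
M = -6
w(J) = 3/(-9 + J**2)
K(n) = 64/9 (K(n) = 7 + 3/(-9 + (-6)**2) = 7 + 3/(-9 + 36) = 7 + 3/27 = 7 + 3*(1/27) = 7 + 1/9 = 64/9)
1/(K(149) + W((-13)**2)) = 1/(64/9 - 132) = 1/(-1124/9) = -9/1124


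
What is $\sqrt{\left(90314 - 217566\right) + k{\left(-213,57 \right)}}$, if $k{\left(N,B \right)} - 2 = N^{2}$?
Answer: $i \sqrt{81881} \approx 286.15 i$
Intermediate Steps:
$k{\left(N,B \right)} = 2 + N^{2}$
$\sqrt{\left(90314 - 217566\right) + k{\left(-213,57 \right)}} = \sqrt{\left(90314 - 217566\right) + \left(2 + \left(-213\right)^{2}\right)} = \sqrt{\left(90314 - 217566\right) + \left(2 + 45369\right)} = \sqrt{-127252 + 45371} = \sqrt{-81881} = i \sqrt{81881}$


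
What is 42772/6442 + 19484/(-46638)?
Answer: 467321152/75110499 ≈ 6.2218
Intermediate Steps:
42772/6442 + 19484/(-46638) = 42772*(1/6442) + 19484*(-1/46638) = 21386/3221 - 9742/23319 = 467321152/75110499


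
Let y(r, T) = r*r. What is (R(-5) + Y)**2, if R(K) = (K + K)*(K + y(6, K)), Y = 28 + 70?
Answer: 44944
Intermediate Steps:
Y = 98
y(r, T) = r**2
R(K) = 2*K*(36 + K) (R(K) = (K + K)*(K + 6**2) = (2*K)*(K + 36) = (2*K)*(36 + K) = 2*K*(36 + K))
(R(-5) + Y)**2 = (2*(-5)*(36 - 5) + 98)**2 = (2*(-5)*31 + 98)**2 = (-310 + 98)**2 = (-212)**2 = 44944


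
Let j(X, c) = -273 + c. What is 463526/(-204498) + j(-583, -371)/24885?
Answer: -13227371/5769765 ≈ -2.2925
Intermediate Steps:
463526/(-204498) + j(-583, -371)/24885 = 463526/(-204498) + (-273 - 371)/24885 = 463526*(-1/204498) - 644*1/24885 = -33109/14607 - 92/3555 = -13227371/5769765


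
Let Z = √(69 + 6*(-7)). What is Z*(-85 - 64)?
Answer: -447*√3 ≈ -774.23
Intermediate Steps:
Z = 3*√3 (Z = √(69 - 42) = √27 = 3*√3 ≈ 5.1962)
Z*(-85 - 64) = (3*√3)*(-85 - 64) = (3*√3)*(-149) = -447*√3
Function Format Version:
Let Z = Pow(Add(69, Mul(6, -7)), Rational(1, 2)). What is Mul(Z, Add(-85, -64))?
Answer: Mul(-447, Pow(3, Rational(1, 2))) ≈ -774.23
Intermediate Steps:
Z = Mul(3, Pow(3, Rational(1, 2))) (Z = Pow(Add(69, -42), Rational(1, 2)) = Pow(27, Rational(1, 2)) = Mul(3, Pow(3, Rational(1, 2))) ≈ 5.1962)
Mul(Z, Add(-85, -64)) = Mul(Mul(3, Pow(3, Rational(1, 2))), Add(-85, -64)) = Mul(Mul(3, Pow(3, Rational(1, 2))), -149) = Mul(-447, Pow(3, Rational(1, 2)))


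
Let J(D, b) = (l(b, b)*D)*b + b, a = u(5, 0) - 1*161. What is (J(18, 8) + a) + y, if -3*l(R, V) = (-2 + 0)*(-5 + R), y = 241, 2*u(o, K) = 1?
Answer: 753/2 ≈ 376.50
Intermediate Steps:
u(o, K) = ½ (u(o, K) = (½)*1 = ½)
l(R, V) = -10/3 + 2*R/3 (l(R, V) = -(-2 + 0)*(-5 + R)/3 = -(-2)*(-5 + R)/3 = -(10 - 2*R)/3 = -10/3 + 2*R/3)
a = -321/2 (a = ½ - 1*161 = ½ - 161 = -321/2 ≈ -160.50)
J(D, b) = b + D*b*(-10/3 + 2*b/3) (J(D, b) = ((-10/3 + 2*b/3)*D)*b + b = (D*(-10/3 + 2*b/3))*b + b = D*b*(-10/3 + 2*b/3) + b = b + D*b*(-10/3 + 2*b/3))
(J(18, 8) + a) + y = ((⅓)*8*(3 + 2*18*(-5 + 8)) - 321/2) + 241 = ((⅓)*8*(3 + 2*18*3) - 321/2) + 241 = ((⅓)*8*(3 + 108) - 321/2) + 241 = ((⅓)*8*111 - 321/2) + 241 = (296 - 321/2) + 241 = 271/2 + 241 = 753/2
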